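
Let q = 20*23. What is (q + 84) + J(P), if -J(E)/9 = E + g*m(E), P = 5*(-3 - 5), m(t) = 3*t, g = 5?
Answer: 6304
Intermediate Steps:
q = 460
P = -40 (P = 5*(-8) = -40)
J(E) = -144*E (J(E) = -9*(E + 5*(3*E)) = -9*(E + 15*E) = -144*E)
(q + 84) + J(P) = (460 + 84) - 144*(-40) = 544 + 5760 = 6304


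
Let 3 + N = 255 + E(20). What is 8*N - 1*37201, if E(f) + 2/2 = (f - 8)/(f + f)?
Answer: -175953/5 ≈ -35191.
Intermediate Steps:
E(f) = -1 + (-8 + f)/(2*f) (E(f) = -1 + (f - 8)/(f + f) = -1 + (-8 + f)/((2*f)) = -1 + (-8 + f)*(1/(2*f)) = -1 + (-8 + f)/(2*f))
N = 2513/10 (N = -3 + (255 + (½)*(-8 - 1*20)/20) = -3 + (255 + (½)*(1/20)*(-8 - 20)) = -3 + (255 + (½)*(1/20)*(-28)) = -3 + (255 - 7/10) = -3 + 2543/10 = 2513/10 ≈ 251.30)
8*N - 1*37201 = 8*(2513/10) - 1*37201 = 10052/5 - 37201 = -175953/5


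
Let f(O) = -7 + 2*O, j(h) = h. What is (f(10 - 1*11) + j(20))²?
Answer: 121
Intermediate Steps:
(f(10 - 1*11) + j(20))² = ((-7 + 2*(10 - 1*11)) + 20)² = ((-7 + 2*(10 - 11)) + 20)² = ((-7 + 2*(-1)) + 20)² = ((-7 - 2) + 20)² = (-9 + 20)² = 11² = 121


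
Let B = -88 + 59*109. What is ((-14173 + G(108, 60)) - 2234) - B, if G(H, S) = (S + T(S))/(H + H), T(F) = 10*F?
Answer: -409445/18 ≈ -22747.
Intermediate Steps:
B = 6343 (B = -88 + 6431 = 6343)
G(H, S) = 11*S/(2*H) (G(H, S) = (S + 10*S)/(H + H) = (11*S)/((2*H)) = (11*S)*(1/(2*H)) = 11*S/(2*H))
((-14173 + G(108, 60)) - 2234) - B = ((-14173 + (11/2)*60/108) - 2234) - 1*6343 = ((-14173 + (11/2)*60*(1/108)) - 2234) - 6343 = ((-14173 + 55/18) - 2234) - 6343 = (-255059/18 - 2234) - 6343 = -295271/18 - 6343 = -409445/18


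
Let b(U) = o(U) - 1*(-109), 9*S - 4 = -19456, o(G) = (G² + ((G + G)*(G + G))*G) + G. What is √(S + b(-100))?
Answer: I*√35929371/3 ≈ 1998.0*I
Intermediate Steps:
o(G) = G + G² + 4*G³ (o(G) = (G² + ((2*G)*(2*G))*G) + G = (G² + (4*G²)*G) + G = (G² + 4*G³) + G = G + G² + 4*G³)
S = -6484/3 (S = 4/9 + (⅑)*(-19456) = 4/9 - 19456/9 = -6484/3 ≈ -2161.3)
b(U) = 109 + U*(1 + U + 4*U²) (b(U) = U*(1 + U + 4*U²) - 1*(-109) = U*(1 + U + 4*U²) + 109 = 109 + U*(1 + U + 4*U²))
√(S + b(-100)) = √(-6484/3 + (109 - 100*(1 - 100 + 4*(-100)²))) = √(-6484/3 + (109 - 100*(1 - 100 + 4*10000))) = √(-6484/3 + (109 - 100*(1 - 100 + 40000))) = √(-6484/3 + (109 - 100*39901)) = √(-6484/3 + (109 - 3990100)) = √(-6484/3 - 3989991) = √(-11976457/3) = I*√35929371/3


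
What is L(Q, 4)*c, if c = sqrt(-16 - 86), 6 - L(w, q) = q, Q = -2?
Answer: 2*I*sqrt(102) ≈ 20.199*I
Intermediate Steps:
L(w, q) = 6 - q
c = I*sqrt(102) (c = sqrt(-102) = I*sqrt(102) ≈ 10.1*I)
L(Q, 4)*c = (6 - 1*4)*(I*sqrt(102)) = (6 - 4)*(I*sqrt(102)) = 2*(I*sqrt(102)) = 2*I*sqrt(102)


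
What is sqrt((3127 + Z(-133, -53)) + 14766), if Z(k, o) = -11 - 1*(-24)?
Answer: sqrt(17906) ≈ 133.81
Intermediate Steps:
Z(k, o) = 13 (Z(k, o) = -11 + 24 = 13)
sqrt((3127 + Z(-133, -53)) + 14766) = sqrt((3127 + 13) + 14766) = sqrt(3140 + 14766) = sqrt(17906)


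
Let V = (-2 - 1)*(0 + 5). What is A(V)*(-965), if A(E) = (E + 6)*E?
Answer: -130275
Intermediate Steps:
V = -15 (V = -3*5 = -15)
A(E) = E*(6 + E) (A(E) = (6 + E)*E = E*(6 + E))
A(V)*(-965) = -15*(6 - 15)*(-965) = -15*(-9)*(-965) = 135*(-965) = -130275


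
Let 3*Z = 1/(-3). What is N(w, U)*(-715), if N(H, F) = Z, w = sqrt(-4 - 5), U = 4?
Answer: 715/9 ≈ 79.444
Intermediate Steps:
w = 3*I (w = sqrt(-9) = 3*I ≈ 3.0*I)
Z = -1/9 (Z = (1/3)/(-3) = (1/3)*(-1/3) = -1/9 ≈ -0.11111)
N(H, F) = -1/9
N(w, U)*(-715) = -1/9*(-715) = 715/9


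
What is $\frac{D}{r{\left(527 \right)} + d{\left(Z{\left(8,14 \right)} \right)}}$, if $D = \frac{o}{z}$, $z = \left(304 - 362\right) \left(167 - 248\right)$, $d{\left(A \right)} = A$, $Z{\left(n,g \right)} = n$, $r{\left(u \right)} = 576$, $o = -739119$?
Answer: $- \frac{246373}{914544} \approx -0.26939$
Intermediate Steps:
$z = 4698$ ($z = - 58 \left(167 - 248\right) = \left(-58\right) \left(-81\right) = 4698$)
$D = - \frac{246373}{1566}$ ($D = - \frac{739119}{4698} = \left(-739119\right) \frac{1}{4698} = - \frac{246373}{1566} \approx -157.33$)
$\frac{D}{r{\left(527 \right)} + d{\left(Z{\left(8,14 \right)} \right)}} = - \frac{246373}{1566 \left(576 + 8\right)} = - \frac{246373}{1566 \cdot 584} = \left(- \frac{246373}{1566}\right) \frac{1}{584} = - \frac{246373}{914544}$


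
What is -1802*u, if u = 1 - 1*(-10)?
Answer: -19822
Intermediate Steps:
u = 11 (u = 1 + 10 = 11)
-1802*u = -1802*11 = -19822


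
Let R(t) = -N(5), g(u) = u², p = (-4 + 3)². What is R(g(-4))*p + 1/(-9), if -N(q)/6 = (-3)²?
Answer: 485/9 ≈ 53.889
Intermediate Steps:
N(q) = -54 (N(q) = -6*(-3)² = -6*9 = -54)
p = 1 (p = (-1)² = 1)
R(t) = 54 (R(t) = -1*(-54) = 54)
R(g(-4))*p + 1/(-9) = 54*1 + 1/(-9) = 54 - ⅑ = 485/9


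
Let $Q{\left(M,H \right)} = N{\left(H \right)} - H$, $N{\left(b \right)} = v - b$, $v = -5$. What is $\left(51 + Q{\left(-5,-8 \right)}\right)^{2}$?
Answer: $3844$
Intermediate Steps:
$N{\left(b \right)} = -5 - b$
$Q{\left(M,H \right)} = -5 - 2 H$ ($Q{\left(M,H \right)} = \left(-5 - H\right) - H = -5 - 2 H$)
$\left(51 + Q{\left(-5,-8 \right)}\right)^{2} = \left(51 - -11\right)^{2} = \left(51 + \left(-5 + 16\right)\right)^{2} = \left(51 + 11\right)^{2} = 62^{2} = 3844$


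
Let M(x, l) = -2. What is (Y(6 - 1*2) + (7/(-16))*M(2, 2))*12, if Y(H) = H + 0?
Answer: 117/2 ≈ 58.500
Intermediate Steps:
Y(H) = H
(Y(6 - 1*2) + (7/(-16))*M(2, 2))*12 = ((6 - 1*2) + (7/(-16))*(-2))*12 = ((6 - 2) + (7*(-1/16))*(-2))*12 = (4 - 7/16*(-2))*12 = (4 + 7/8)*12 = (39/8)*12 = 117/2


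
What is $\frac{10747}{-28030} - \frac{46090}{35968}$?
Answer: $- \frac{419612699}{252045760} \approx -1.6648$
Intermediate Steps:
$\frac{10747}{-28030} - \frac{46090}{35968} = 10747 \left(- \frac{1}{28030}\right) - \frac{23045}{17984} = - \frac{10747}{28030} - \frac{23045}{17984} = - \frac{419612699}{252045760}$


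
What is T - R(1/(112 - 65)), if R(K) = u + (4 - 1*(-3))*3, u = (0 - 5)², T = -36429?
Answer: -36475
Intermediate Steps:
u = 25 (u = (-5)² = 25)
R(K) = 46 (R(K) = 25 + (4 - 1*(-3))*3 = 25 + (4 + 3)*3 = 25 + 7*3 = 25 + 21 = 46)
T - R(1/(112 - 65)) = -36429 - 1*46 = -36429 - 46 = -36475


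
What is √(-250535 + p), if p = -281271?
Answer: I*√531806 ≈ 729.25*I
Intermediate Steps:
√(-250535 + p) = √(-250535 - 281271) = √(-531806) = I*√531806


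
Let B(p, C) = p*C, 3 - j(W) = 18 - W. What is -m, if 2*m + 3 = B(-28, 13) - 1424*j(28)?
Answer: 18879/2 ≈ 9439.5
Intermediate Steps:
j(W) = -15 + W (j(W) = 3 - (18 - W) = 3 + (-18 + W) = -15 + W)
B(p, C) = C*p
m = -18879/2 (m = -3/2 + (13*(-28) - 1424*(-15 + 28))/2 = -3/2 + (-364 - 1424*13)/2 = -3/2 + (-364 - 18512)/2 = -3/2 + (½)*(-18876) = -3/2 - 9438 = -18879/2 ≈ -9439.5)
-m = -1*(-18879/2) = 18879/2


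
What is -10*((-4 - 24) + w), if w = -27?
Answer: 550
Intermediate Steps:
-10*((-4 - 24) + w) = -10*((-4 - 24) - 27) = -10*(-28 - 27) = -10*(-55) = 550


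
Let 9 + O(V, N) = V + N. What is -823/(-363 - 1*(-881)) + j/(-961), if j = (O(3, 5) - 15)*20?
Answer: -625143/497798 ≈ -1.2558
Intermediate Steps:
O(V, N) = -9 + N + V (O(V, N) = -9 + (V + N) = -9 + (N + V) = -9 + N + V)
j = -320 (j = ((-9 + 5 + 3) - 15)*20 = (-1 - 15)*20 = -16*20 = -320)
-823/(-363 - 1*(-881)) + j/(-961) = -823/(-363 - 1*(-881)) - 320/(-961) = -823/(-363 + 881) - 320*(-1/961) = -823/518 + 320/961 = -625143/497798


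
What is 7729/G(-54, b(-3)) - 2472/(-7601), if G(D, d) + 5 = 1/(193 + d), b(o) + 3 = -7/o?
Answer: -23518769/15202 ≈ -1547.1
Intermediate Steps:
b(o) = -3 - 7/o
G(D, d) = -5 + 1/(193 + d)
7729/G(-54, b(-3)) - 2472/(-7601) = 7729/(((-964 - 5*(-3 - 7/(-3)))/(193 + (-3 - 7/(-3))))) - 2472/(-7601) = 7729/(((-964 - 5*(-3 - 7*(-⅓)))/(193 + (-3 - 7*(-⅓))))) - 2472*(-1/7601) = 7729/(((-964 - 5*(-3 + 7/3))/(193 + (-3 + 7/3)))) + 2472/7601 = 7729/(((-964 - 5*(-⅔))/(193 - ⅔))) + 2472/7601 = 7729/(((-964 + 10/3)/(577/3))) + 2472/7601 = 7729/(((3/577)*(-2882/3))) + 2472/7601 = 7729/(-2882/577) + 2472/7601 = 7729*(-577/2882) + 2472/7601 = -34043/22 + 2472/7601 = -23518769/15202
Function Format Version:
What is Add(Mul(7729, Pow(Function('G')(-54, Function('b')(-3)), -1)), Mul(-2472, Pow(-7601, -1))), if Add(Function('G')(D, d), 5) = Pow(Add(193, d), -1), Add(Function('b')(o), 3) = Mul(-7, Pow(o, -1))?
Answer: Rational(-23518769, 15202) ≈ -1547.1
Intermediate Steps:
Function('b')(o) = Add(-3, Mul(-7, Pow(o, -1)))
Function('G')(D, d) = Add(-5, Pow(Add(193, d), -1))
Add(Mul(7729, Pow(Function('G')(-54, Function('b')(-3)), -1)), Mul(-2472, Pow(-7601, -1))) = Add(Mul(7729, Pow(Mul(Pow(Add(193, Add(-3, Mul(-7, Pow(-3, -1)))), -1), Add(-964, Mul(-5, Add(-3, Mul(-7, Pow(-3, -1)))))), -1)), Mul(-2472, Pow(-7601, -1))) = Add(Mul(7729, Pow(Mul(Pow(Add(193, Add(-3, Mul(-7, Rational(-1, 3)))), -1), Add(-964, Mul(-5, Add(-3, Mul(-7, Rational(-1, 3)))))), -1)), Mul(-2472, Rational(-1, 7601))) = Add(Mul(7729, Pow(Mul(Pow(Add(193, Add(-3, Rational(7, 3))), -1), Add(-964, Mul(-5, Add(-3, Rational(7, 3))))), -1)), Rational(2472, 7601)) = Add(Mul(7729, Pow(Mul(Pow(Add(193, Rational(-2, 3)), -1), Add(-964, Mul(-5, Rational(-2, 3)))), -1)), Rational(2472, 7601)) = Add(Mul(7729, Pow(Mul(Pow(Rational(577, 3), -1), Add(-964, Rational(10, 3))), -1)), Rational(2472, 7601)) = Add(Mul(7729, Pow(Mul(Rational(3, 577), Rational(-2882, 3)), -1)), Rational(2472, 7601)) = Add(Mul(7729, Pow(Rational(-2882, 577), -1)), Rational(2472, 7601)) = Add(Mul(7729, Rational(-577, 2882)), Rational(2472, 7601)) = Add(Rational(-34043, 22), Rational(2472, 7601)) = Rational(-23518769, 15202)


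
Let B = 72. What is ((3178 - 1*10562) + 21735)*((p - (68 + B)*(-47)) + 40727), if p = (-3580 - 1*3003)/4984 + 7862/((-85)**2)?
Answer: 24446760705711383/36009400 ≈ 6.7890e+8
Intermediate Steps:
p = -8377967/36009400 (p = (-3580 - 3003)*(1/4984) + 7862/7225 = -6583*1/4984 + 7862*(1/7225) = -6583/4984 + 7862/7225 = -8377967/36009400 ≈ -0.23266)
((3178 - 1*10562) + 21735)*((p - (68 + B)*(-47)) + 40727) = ((3178 - 1*10562) + 21735)*((-8377967/36009400 - (68 + 72)*(-47)) + 40727) = ((3178 - 10562) + 21735)*((-8377967/36009400 - 140*(-47)) + 40727) = (-7384 + 21735)*((-8377967/36009400 - 1*(-6580)) + 40727) = 14351*((-8377967/36009400 + 6580) + 40727) = 14351*(236933474033/36009400 + 40727) = 14351*(1703488307833/36009400) = 24446760705711383/36009400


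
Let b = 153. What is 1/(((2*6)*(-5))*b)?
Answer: -1/9180 ≈ -0.00010893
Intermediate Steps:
1/(((2*6)*(-5))*b) = 1/(((2*6)*(-5))*153) = 1/((12*(-5))*153) = 1/(-60*153) = 1/(-9180) = -1/9180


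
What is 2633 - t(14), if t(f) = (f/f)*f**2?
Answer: 2437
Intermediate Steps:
t(f) = f**2 (t(f) = 1*f**2 = f**2)
2633 - t(14) = 2633 - 1*14**2 = 2633 - 1*196 = 2633 - 196 = 2437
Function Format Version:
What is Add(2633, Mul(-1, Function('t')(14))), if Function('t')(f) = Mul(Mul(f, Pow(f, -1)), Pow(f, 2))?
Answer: 2437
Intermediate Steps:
Function('t')(f) = Pow(f, 2) (Function('t')(f) = Mul(1, Pow(f, 2)) = Pow(f, 2))
Add(2633, Mul(-1, Function('t')(14))) = Add(2633, Mul(-1, Pow(14, 2))) = Add(2633, Mul(-1, 196)) = Add(2633, -196) = 2437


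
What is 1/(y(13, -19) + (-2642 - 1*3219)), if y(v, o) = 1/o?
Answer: -19/111360 ≈ -0.00017062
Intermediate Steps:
1/(y(13, -19) + (-2642 - 1*3219)) = 1/(1/(-19) + (-2642 - 1*3219)) = 1/(-1/19 + (-2642 - 3219)) = 1/(-1/19 - 5861) = 1/(-111360/19) = -19/111360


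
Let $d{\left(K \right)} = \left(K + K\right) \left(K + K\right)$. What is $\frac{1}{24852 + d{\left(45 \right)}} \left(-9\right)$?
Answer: $- \frac{3}{10984} \approx -0.00027312$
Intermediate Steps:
$d{\left(K \right)} = 4 K^{2}$ ($d{\left(K \right)} = 2 K 2 K = 4 K^{2}$)
$\frac{1}{24852 + d{\left(45 \right)}} \left(-9\right) = \frac{1}{24852 + 4 \cdot 45^{2}} \left(-9\right) = \frac{1}{24852 + 4 \cdot 2025} \left(-9\right) = \frac{1}{24852 + 8100} \left(-9\right) = \frac{1}{32952} \left(-9\right) = - \frac{3}{10984}$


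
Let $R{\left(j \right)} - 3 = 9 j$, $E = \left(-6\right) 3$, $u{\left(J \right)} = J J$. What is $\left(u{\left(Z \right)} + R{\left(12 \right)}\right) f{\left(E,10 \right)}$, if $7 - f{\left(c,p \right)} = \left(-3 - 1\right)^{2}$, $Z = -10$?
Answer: $-1899$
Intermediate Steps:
$u{\left(J \right)} = J^{2}$
$E = -18$
$f{\left(c,p \right)} = -9$ ($f{\left(c,p \right)} = 7 - \left(-3 - 1\right)^{2} = 7 - \left(-4\right)^{2} = 7 - 16 = -9$)
$R{\left(j \right)} = 3 + 9 j$
$\left(u{\left(Z \right)} + R{\left(12 \right)}\right) f{\left(E,10 \right)} = \left(\left(-10\right)^{2} + \left(3 + 9 \cdot 12\right)\right) \left(-9\right) = \left(100 + \left(3 + 108\right)\right) \left(-9\right) = \left(100 + 111\right) \left(-9\right) = 211 \left(-9\right) = -1899$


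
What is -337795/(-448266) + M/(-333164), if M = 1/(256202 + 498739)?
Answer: 1089255330443363/1445480631623028 ≈ 0.75356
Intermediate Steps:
M = 1/754941 ≈ 1.3246e-6
-337795/(-448266) + M/(-333164) = -337795/(-448266) + (1/754941)/(-333164) = -337795*(-1/448266) + (1/754941)*(-1/333164) = 337795/448266 - 1/251519163324 = 1089255330443363/1445480631623028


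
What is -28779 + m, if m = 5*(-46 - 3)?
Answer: -29024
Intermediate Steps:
m = -245 (m = 5*(-49) = -245)
-28779 + m = -28779 - 245 = -29024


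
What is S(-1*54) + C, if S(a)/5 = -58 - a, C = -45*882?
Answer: -39710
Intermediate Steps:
C = -39690
S(a) = -290 - 5*a (S(a) = 5*(-58 - a) = -290 - 5*a)
S(-1*54) + C = (-290 - (-5)*54) - 39690 = (-290 - 5*(-54)) - 39690 = (-290 + 270) - 39690 = -20 - 39690 = -39710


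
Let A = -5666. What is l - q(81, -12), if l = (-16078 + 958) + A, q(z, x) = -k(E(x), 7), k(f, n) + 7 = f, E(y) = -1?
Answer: -20794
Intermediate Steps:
k(f, n) = -7 + f
q(z, x) = 8 (q(z, x) = -(-7 - 1) = -1*(-8) = 8)
l = -20786 (l = (-16078 + 958) - 5666 = -15120 - 5666 = -20786)
l - q(81, -12) = -20786 - 1*8 = -20786 - 8 = -20794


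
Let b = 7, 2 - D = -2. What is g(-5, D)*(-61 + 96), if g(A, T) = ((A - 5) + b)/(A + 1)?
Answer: 105/4 ≈ 26.250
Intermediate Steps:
D = 4 (D = 2 - 1*(-2) = 2 + 2 = 4)
g(A, T) = (2 + A)/(1 + A) (g(A, T) = ((A - 5) + 7)/(A + 1) = ((-5 + A) + 7)/(1 + A) = (2 + A)/(1 + A))
g(-5, D)*(-61 + 96) = ((2 - 5)/(1 - 5))*(-61 + 96) = (-3/(-4))*35 = -¼*(-3)*35 = (¾)*35 = 105/4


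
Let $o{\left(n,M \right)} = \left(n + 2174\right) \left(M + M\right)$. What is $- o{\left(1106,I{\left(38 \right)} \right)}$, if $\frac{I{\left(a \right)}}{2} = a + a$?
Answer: $-997120$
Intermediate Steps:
$I{\left(a \right)} = 4 a$ ($I{\left(a \right)} = 2 \left(a + a\right) = 2 \cdot 2 a = 4 a$)
$o{\left(n,M \right)} = 2 M \left(2174 + n\right)$ ($o{\left(n,M \right)} = \left(2174 + n\right) 2 M = 2 M \left(2174 + n\right)$)
$- o{\left(1106,I{\left(38 \right)} \right)} = - 2 \cdot 4 \cdot 38 \left(2174 + 1106\right) = - 2 \cdot 152 \cdot 3280 = \left(-1\right) 997120 = -997120$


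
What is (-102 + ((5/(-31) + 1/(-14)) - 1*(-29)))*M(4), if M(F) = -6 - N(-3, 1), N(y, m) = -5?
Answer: 31783/434 ≈ 73.233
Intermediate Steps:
M(F) = -1 (M(F) = -6 - 1*(-5) = -6 + 5 = -1)
(-102 + ((5/(-31) + 1/(-14)) - 1*(-29)))*M(4) = (-102 + ((5/(-31) + 1/(-14)) - 1*(-29)))*(-1) = (-102 + ((5*(-1/31) + 1*(-1/14)) + 29))*(-1) = (-102 + ((-5/31 - 1/14) + 29))*(-1) = (-102 + (-101/434 + 29))*(-1) = (-102 + 12485/434)*(-1) = -31783/434*(-1) = 31783/434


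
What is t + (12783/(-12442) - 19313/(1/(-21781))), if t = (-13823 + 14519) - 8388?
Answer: 5233711871579/12442 ≈ 4.2065e+8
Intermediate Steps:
t = -7692 (t = 696 - 8388 = -7692)
t + (12783/(-12442) - 19313/(1/(-21781))) = -7692 + (12783/(-12442) - 19313/(1/(-21781))) = -7692 + (12783*(-1/12442) - 19313/(-1/21781)) = -7692 + (-12783/12442 - 19313*(-21781)) = -7692 + (-12783/12442 + 420656453) = -7692 + 5233807575443/12442 = 5233711871579/12442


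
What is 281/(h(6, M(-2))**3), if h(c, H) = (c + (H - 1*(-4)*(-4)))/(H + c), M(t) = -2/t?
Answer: -96383/729 ≈ -132.21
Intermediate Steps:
h(c, H) = (-16 + H + c)/(H + c) (h(c, H) = (c + (H + 4*(-4)))/(H + c) = (c + (H - 16))/(H + c) = (c + (-16 + H))/(H + c) = (-16 + H + c)/(H + c))
281/(h(6, M(-2))**3) = 281/(((-16 - 2/(-2) + 6)/(-2/(-2) + 6))**3) = 281/(((-16 - 2*(-1/2) + 6)/(-2*(-1/2) + 6))**3) = 281/(((-16 + 1 + 6)/(1 + 6))**3) = 281/((-9/7)**3) = 281/(-729/343) = 281*(-343/729) = -96383/729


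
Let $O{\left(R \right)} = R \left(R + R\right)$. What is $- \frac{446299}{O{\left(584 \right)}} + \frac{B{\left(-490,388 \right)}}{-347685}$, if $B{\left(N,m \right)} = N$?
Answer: $- \frac{30967446587}{47432022144} \approx -0.65288$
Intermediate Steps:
$O{\left(R \right)} = 2 R^{2}$ ($O{\left(R \right)} = R 2 R = 2 R^{2}$)
$- \frac{446299}{O{\left(584 \right)}} + \frac{B{\left(-490,388 \right)}}{-347685} = - \frac{446299}{2 \cdot 584^{2}} - \frac{490}{-347685} = - \frac{446299}{2 \cdot 341056} - - \frac{98}{69537} = - \frac{446299}{682112} + \frac{98}{69537} = - \frac{30967446587}{47432022144}$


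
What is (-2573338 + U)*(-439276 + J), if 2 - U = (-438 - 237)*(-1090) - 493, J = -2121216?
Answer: 8471625907756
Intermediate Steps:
U = -735255 (U = 2 - ((-438 - 237)*(-1090) - 493) = 2 - (-675*(-1090) - 493) = 2 - (735750 - 493) = 2 - 1*735257 = 2 - 735257 = -735255)
(-2573338 + U)*(-439276 + J) = (-2573338 - 735255)*(-439276 - 2121216) = -3308593*(-2560492) = 8471625907756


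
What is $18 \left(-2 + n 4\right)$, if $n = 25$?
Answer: $1764$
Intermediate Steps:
$18 \left(-2 + n 4\right) = 18 \left(-2 + 25 \cdot 4\right) = 18 \left(-2 + 100\right) = 18 \cdot 98 = 1764$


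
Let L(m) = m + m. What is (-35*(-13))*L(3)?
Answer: 2730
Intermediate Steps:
L(m) = 2*m
(-35*(-13))*L(3) = (-35*(-13))*(2*3) = 455*6 = 2730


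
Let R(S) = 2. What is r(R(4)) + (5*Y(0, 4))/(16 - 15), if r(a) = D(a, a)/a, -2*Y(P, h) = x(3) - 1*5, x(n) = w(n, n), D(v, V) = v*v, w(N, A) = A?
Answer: 7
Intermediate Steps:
D(v, V) = v²
x(n) = n
Y(P, h) = 1 (Y(P, h) = -(3 - 1*5)/2 = -(3 - 5)/2 = -½*(-2) = 1)
r(a) = a (r(a) = a²/a = a)
r(R(4)) + (5*Y(0, 4))/(16 - 15) = 2 + (5*1)/(16 - 15) = 2 + 5/1 = 2 + 5*1 = 2 + 5 = 7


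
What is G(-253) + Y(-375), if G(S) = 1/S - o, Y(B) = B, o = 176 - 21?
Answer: -134091/253 ≈ -530.00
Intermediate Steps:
o = 155
G(S) = -155 + 1/S (G(S) = 1/S - 1*155 = 1/S - 155 = -155 + 1/S)
G(-253) + Y(-375) = (-155 + 1/(-253)) - 375 = (-155 - 1/253) - 375 = -39216/253 - 375 = -134091/253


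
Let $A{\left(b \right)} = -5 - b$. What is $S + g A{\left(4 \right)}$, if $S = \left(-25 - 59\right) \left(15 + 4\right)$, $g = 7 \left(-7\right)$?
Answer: $-1155$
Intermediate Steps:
$g = -49$
$S = -1596$ ($S = \left(-84\right) 19 = -1596$)
$S + g A{\left(4 \right)} = -1596 - 49 \left(-5 - 4\right) = -1596 - -441 = -1596 + 441 = -1155$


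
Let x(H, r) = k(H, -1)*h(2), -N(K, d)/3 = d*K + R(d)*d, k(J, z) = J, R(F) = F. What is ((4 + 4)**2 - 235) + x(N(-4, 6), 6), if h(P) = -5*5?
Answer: 729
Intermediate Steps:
h(P) = -25
N(K, d) = -3*d**2 - 3*K*d (N(K, d) = -3*(d*K + d*d) = -3*(K*d + d**2) = -3*(d**2 + K*d) = -3*d**2 - 3*K*d)
x(H, r) = -25*H (x(H, r) = H*(-25) = -25*H)
((4 + 4)**2 - 235) + x(N(-4, 6), 6) = ((4 + 4)**2 - 235) - (-75)*6*(-4 + 6) = (8**2 - 235) - (-75)*6*2 = (64 - 235) - 25*(-36) = -171 + 900 = 729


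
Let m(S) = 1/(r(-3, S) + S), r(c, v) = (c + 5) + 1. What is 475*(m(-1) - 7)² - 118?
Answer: 79803/4 ≈ 19951.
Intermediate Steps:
r(c, v) = 6 + c (r(c, v) = (5 + c) + 1 = 6 + c)
m(S) = 1/(3 + S) (m(S) = 1/((6 - 3) + S) = 1/(3 + S))
475*(m(-1) - 7)² - 118 = 475*(1/(3 - 1) - 7)² - 118 = 475*(1/2 - 7)² - 118 = 475*(½ - 7)² - 118 = 475*(-13/2)² - 118 = 475*(169/4) - 118 = 80275/4 - 118 = 79803/4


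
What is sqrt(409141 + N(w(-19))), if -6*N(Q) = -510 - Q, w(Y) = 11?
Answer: sqrt(14732202)/6 ≈ 639.71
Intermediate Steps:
N(Q) = 85 + Q/6 (N(Q) = -(-510 - Q)/6 = 85 + Q/6)
sqrt(409141 + N(w(-19))) = sqrt(409141 + (85 + (1/6)*11)) = sqrt(409141 + (85 + 11/6)) = sqrt(409141 + 521/6) = sqrt(2455367/6) = sqrt(14732202)/6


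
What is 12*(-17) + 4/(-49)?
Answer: -10000/49 ≈ -204.08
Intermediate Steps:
12*(-17) + 4/(-49) = -204 + 4*(-1/49) = -204 - 4/49 = -10000/49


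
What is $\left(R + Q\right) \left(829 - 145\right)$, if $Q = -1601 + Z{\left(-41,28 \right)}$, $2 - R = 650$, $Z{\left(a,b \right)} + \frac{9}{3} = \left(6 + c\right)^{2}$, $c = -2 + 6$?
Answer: $-1471968$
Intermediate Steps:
$c = 4$
$Z{\left(a,b \right)} = 97$ ($Z{\left(a,b \right)} = -3 + \left(6 + 4\right)^{2} = -3 + 10^{2} = -3 + 100 = 97$)
$R = -648$ ($R = 2 - 650 = -648$)
$Q = -1504$ ($Q = -1601 + 97 = -1504$)
$\left(R + Q\right) \left(829 - 145\right) = \left(-648 - 1504\right) \left(829 - 145\right) = \left(-2152\right) 684 = -1471968$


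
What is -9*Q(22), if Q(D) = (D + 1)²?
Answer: -4761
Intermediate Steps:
Q(D) = (1 + D)²
-9*Q(22) = -9*(1 + 22)² = -9*23² = -9*529 = -4761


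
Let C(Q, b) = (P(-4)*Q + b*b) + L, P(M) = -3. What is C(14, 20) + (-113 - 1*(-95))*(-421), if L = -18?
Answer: 7918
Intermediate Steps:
C(Q, b) = -18 + b² - 3*Q (C(Q, b) = (-3*Q + b*b) - 18 = (-3*Q + b²) - 18 = (b² - 3*Q) - 18 = -18 + b² - 3*Q)
C(14, 20) + (-113 - 1*(-95))*(-421) = (-18 + 20² - 3*14) + (-113 - 1*(-95))*(-421) = (-18 + 400 - 42) + (-113 + 95)*(-421) = 340 - 18*(-421) = 340 + 7578 = 7918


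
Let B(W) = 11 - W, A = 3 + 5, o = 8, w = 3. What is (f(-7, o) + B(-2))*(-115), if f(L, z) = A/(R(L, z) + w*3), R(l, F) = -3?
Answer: -4945/3 ≈ -1648.3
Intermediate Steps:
A = 8
f(L, z) = 4/3 (f(L, z) = 8/(-3 + 3*3) = 8/(-3 + 9) = 8/6 = 8*(1/6) = 4/3)
(f(-7, o) + B(-2))*(-115) = (4/3 + (11 - 1*(-2)))*(-115) = (4/3 + (11 + 2))*(-115) = (4/3 + 13)*(-115) = (43/3)*(-115) = -4945/3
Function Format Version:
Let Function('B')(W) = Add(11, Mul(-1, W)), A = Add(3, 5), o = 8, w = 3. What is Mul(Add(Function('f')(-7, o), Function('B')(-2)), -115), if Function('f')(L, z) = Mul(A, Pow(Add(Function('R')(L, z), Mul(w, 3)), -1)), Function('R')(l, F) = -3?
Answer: Rational(-4945, 3) ≈ -1648.3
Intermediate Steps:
A = 8
Function('f')(L, z) = Rational(4, 3) (Function('f')(L, z) = Mul(8, Pow(Add(-3, Mul(3, 3)), -1)) = Mul(8, Pow(Add(-3, 9), -1)) = Mul(8, Pow(6, -1)) = Mul(8, Rational(1, 6)) = Rational(4, 3))
Mul(Add(Function('f')(-7, o), Function('B')(-2)), -115) = Mul(Add(Rational(4, 3), Add(11, Mul(-1, -2))), -115) = Mul(Add(Rational(4, 3), Add(11, 2)), -115) = Mul(Add(Rational(4, 3), 13), -115) = Mul(Rational(43, 3), -115) = Rational(-4945, 3)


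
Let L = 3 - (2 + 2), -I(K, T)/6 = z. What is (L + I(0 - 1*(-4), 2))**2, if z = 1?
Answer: 49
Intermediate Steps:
I(K, T) = -6 (I(K, T) = -6*1 = -6)
L = -1 (L = 3 - 1*4 = 3 - 4 = -1)
(L + I(0 - 1*(-4), 2))**2 = (-1 - 6)**2 = (-7)**2 = 49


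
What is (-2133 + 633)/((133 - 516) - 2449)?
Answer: 125/236 ≈ 0.52966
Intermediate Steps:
(-2133 + 633)/((133 - 516) - 2449) = -1500/(-383 - 2449) = -1500/(-2832) = -1500*(-1/2832) = 125/236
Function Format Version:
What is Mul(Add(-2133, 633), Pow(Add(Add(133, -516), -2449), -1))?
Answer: Rational(125, 236) ≈ 0.52966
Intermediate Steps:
Mul(Add(-2133, 633), Pow(Add(Add(133, -516), -2449), -1)) = Mul(-1500, Pow(Add(-383, -2449), -1)) = Mul(-1500, Pow(-2832, -1)) = Mul(-1500, Rational(-1, 2832)) = Rational(125, 236)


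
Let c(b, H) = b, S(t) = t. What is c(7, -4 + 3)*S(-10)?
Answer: -70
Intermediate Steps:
c(7, -4 + 3)*S(-10) = 7*(-10) = -70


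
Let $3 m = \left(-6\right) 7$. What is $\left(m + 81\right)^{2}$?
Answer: $4489$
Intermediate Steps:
$m = -14$ ($m = \frac{\left(-6\right) 7}{3} = \frac{1}{3} \left(-42\right) = -14$)
$\left(m + 81\right)^{2} = \left(-14 + 81\right)^{2} = 67^{2} = 4489$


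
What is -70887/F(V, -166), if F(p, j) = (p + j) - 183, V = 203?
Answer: 70887/146 ≈ 485.53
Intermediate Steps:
F(p, j) = -183 + j + p (F(p, j) = (j + p) - 183 = -183 + j + p)
-70887/F(V, -166) = -70887/(-183 - 166 + 203) = -70887/(-146) = -70887*(-1/146) = 70887/146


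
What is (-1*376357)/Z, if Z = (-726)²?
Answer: -376357/527076 ≈ -0.71405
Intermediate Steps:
Z = 527076
(-1*376357)/Z = -1*376357/527076 = -376357*1/527076 = -376357/527076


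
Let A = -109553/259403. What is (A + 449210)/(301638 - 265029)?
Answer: 116526312077/9496484427 ≈ 12.270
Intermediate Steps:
A = -109553/259403 (A = -109553*1/259403 = -109553/259403 ≈ -0.42233)
(A + 449210)/(301638 - 265029) = (-109553/259403 + 449210)/(301638 - 265029) = (116526312077/259403)/36609 = (116526312077/259403)*(1/36609) = 116526312077/9496484427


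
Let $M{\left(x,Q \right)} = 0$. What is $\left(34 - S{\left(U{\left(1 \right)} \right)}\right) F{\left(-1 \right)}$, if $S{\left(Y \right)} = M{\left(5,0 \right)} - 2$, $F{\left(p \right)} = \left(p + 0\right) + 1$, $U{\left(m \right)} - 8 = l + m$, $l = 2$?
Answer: $0$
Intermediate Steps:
$U{\left(m \right)} = 10 + m$ ($U{\left(m \right)} = 8 + \left(2 + m\right) = 10 + m$)
$F{\left(p \right)} = 1 + p$ ($F{\left(p \right)} = p + 1 = 1 + p$)
$S{\left(Y \right)} = -2$ ($S{\left(Y \right)} = 0 - 2 = -2$)
$\left(34 - S{\left(U{\left(1 \right)} \right)}\right) F{\left(-1 \right)} = \left(34 - -2\right) \left(1 - 1\right) = \left(34 + 2\right) 0 = 36 \cdot 0 = 0$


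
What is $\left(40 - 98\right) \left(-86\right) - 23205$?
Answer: $-18217$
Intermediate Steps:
$\left(40 - 98\right) \left(-86\right) - 23205 = \left(-58\right) \left(-86\right) - 23205 = 4988 - 23205 = -18217$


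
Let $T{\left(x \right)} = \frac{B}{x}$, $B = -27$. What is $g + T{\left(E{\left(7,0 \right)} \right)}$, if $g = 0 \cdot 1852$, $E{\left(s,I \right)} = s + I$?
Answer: $- \frac{27}{7} \approx -3.8571$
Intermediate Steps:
$E{\left(s,I \right)} = I + s$
$g = 0$
$T{\left(x \right)} = - \frac{27}{x}$
$g + T{\left(E{\left(7,0 \right)} \right)} = 0 - \frac{27}{0 + 7} = 0 - \frac{27}{7} = - \frac{27}{7}$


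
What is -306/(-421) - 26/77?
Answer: 12616/32417 ≈ 0.38918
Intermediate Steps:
-306/(-421) - 26/77 = -306*(-1/421) - 26*1/77 = 306/421 - 26/77 = 12616/32417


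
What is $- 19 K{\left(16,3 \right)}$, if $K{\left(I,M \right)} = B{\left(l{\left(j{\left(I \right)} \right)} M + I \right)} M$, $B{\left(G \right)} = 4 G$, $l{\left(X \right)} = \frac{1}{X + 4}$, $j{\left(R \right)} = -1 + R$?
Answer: $-3684$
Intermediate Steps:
$l{\left(X \right)} = \frac{1}{4 + X}$
$K{\left(I,M \right)} = M \left(4 I + \frac{4 M}{3 + I}\right)$ ($K{\left(I,M \right)} = 4 \left(\frac{M}{4 + \left(-1 + I\right)} + I\right) M = 4 \left(\frac{M}{3 + I} + I\right) M = 4 \left(I + \frac{M}{3 + I}\right) M = \left(4 I + \frac{4 M}{3 + I}\right) M = M \left(4 I + \frac{4 M}{3 + I}\right)$)
$- 19 K{\left(16,3 \right)} = - 19 \cdot 4 \cdot 3 \frac{1}{3 + 16} \left(3 + 16 \left(3 + 16\right)\right) = - 19 \cdot 4 \cdot 3 \cdot \frac{1}{19} \left(3 + 16 \cdot 19\right) = - 19 \cdot 4 \cdot 3 \cdot \frac{1}{19} \left(3 + 304\right) = - 19 \cdot 4 \cdot 3 \cdot \frac{1}{19} \cdot 307 = \left(-19\right) \frac{3684}{19} = -3684$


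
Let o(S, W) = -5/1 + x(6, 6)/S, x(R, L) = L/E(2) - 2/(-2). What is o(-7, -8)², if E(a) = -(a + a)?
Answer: 4761/196 ≈ 24.291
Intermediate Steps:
E(a) = -2*a
x(R, L) = 1 - L/4 (x(R, L) = L/((-2*2)) - 2/(-2) = L/(-4) - 2*(-½) = L*(-¼) + 1 = -L/4 + 1 = 1 - L/4)
o(S, W) = -5 - 1/(2*S) (o(S, W) = -5/1 + (1 - ¼*6)/S = -5*1 + (1 - 3/2)/S = -5 - 1/(2*S))
o(-7, -8)² = (-5 - ½/(-7))² = (-5 - ½*(-⅐))² = (-5 + 1/14)² = (-69/14)² = 4761/196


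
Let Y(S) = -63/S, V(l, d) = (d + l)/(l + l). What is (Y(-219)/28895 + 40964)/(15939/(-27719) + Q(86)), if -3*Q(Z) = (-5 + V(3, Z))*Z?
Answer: -21555990543599631/148637568681590 ≈ -145.02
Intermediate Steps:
V(l, d) = (d + l)/(2*l) (V(l, d) = (d + l)/((2*l)) = (d + l)*(1/(2*l)) = (d + l)/(2*l))
Q(Z) = -Z*(-9/2 + Z/6)/3 (Q(Z) = -(-5 + (1/2)*(Z + 3)/3)*Z/3 = -(-5 + (1/2)*(1/3)*(3 + Z))*Z/3 = -(-5 + (1/2 + Z/6))*Z/3 = -(-9/2 + Z/6)*Z/3 = -Z*(-9/2 + Z/6)/3)
(Y(-219)/28895 + 40964)/(15939/(-27719) + Q(86)) = (-63/(-219)/28895 + 40964)/(15939/(-27719) + (1/18)*86*(27 - 1*86)) = (-63*(-1/219)*(1/28895) + 40964)/(15939*(-1/27719) + (1/18)*86*(27 - 86)) = ((21/73)*(1/28895) + 40964)/(-15939/27719 + (1/18)*86*(-59)) = (21/2109335 + 40964)/(-15939/27719 - 2537/9) = 86406798961/(2109335*(-70466554/249471)) = (86406798961/2109335)*(-249471/70466554) = -21555990543599631/148637568681590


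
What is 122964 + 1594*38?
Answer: 183536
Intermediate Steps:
122964 + 1594*38 = 122964 + 60572 = 183536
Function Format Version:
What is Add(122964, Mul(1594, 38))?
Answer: 183536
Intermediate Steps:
Add(122964, Mul(1594, 38)) = Add(122964, 60572) = 183536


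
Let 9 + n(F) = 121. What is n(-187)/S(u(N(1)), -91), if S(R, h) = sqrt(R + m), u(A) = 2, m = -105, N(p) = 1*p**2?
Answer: -112*I*sqrt(103)/103 ≈ -11.036*I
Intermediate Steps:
N(p) = p**2
n(F) = 112 (n(F) = -9 + 121 = 112)
S(R, h) = sqrt(-105 + R) (S(R, h) = sqrt(R - 105) = sqrt(-105 + R))
n(-187)/S(u(N(1)), -91) = 112/(sqrt(-105 + 2)) = 112/(sqrt(-103)) = 112/((I*sqrt(103))) = 112*(-I*sqrt(103)/103) = -112*I*sqrt(103)/103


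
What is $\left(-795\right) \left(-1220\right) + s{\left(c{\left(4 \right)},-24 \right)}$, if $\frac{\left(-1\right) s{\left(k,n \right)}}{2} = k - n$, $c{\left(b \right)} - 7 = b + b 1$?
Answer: $969822$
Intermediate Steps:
$c{\left(b \right)} = 7 + 2 b$ ($c{\left(b \right)} = 7 + \left(b + b 1\right) = 7 + \left(b + b\right) = 7 + 2 b$)
$s{\left(k,n \right)} = - 2 k + 2 n$ ($s{\left(k,n \right)} = - 2 \left(k - n\right) = - 2 k + 2 n$)
$\left(-795\right) \left(-1220\right) + s{\left(c{\left(4 \right)},-24 \right)} = \left(-795\right) \left(-1220\right) - \left(48 + 2 \left(7 + 2 \cdot 4\right)\right) = 969900 - \left(48 + 2 \left(7 + 8\right)\right) = 969900 - 78 = 969822$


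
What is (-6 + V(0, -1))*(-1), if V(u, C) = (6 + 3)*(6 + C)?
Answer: -39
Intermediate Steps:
V(u, C) = 54 + 9*C (V(u, C) = 9*(6 + C) = 54 + 9*C)
(-6 + V(0, -1))*(-1) = (-6 + (54 + 9*(-1)))*(-1) = (-6 + (54 - 9))*(-1) = (-6 + 45)*(-1) = 39*(-1) = -39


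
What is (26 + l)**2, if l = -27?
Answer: 1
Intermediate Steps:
(26 + l)**2 = (26 - 27)**2 = (-1)**2 = 1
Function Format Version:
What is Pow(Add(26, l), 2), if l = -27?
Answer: 1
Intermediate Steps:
Pow(Add(26, l), 2) = Pow(Add(26, -27), 2) = Pow(-1, 2) = 1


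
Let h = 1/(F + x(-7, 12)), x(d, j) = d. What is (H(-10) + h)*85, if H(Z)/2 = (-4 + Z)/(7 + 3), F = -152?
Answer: -37927/159 ≈ -238.53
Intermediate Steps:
H(Z) = -4/5 + Z/5 (H(Z) = 2*((-4 + Z)/(7 + 3)) = 2*((-4 + Z)/10) = 2*((-4 + Z)*(1/10)) = 2*(-2/5 + Z/10) = -4/5 + Z/5)
h = -1/159 (h = 1/(-152 - 7) = 1/(-159) = -1/159 ≈ -0.0062893)
(H(-10) + h)*85 = ((-4/5 + (1/5)*(-10)) - 1/159)*85 = ((-4/5 - 2) - 1/159)*85 = (-14/5 - 1/159)*85 = -2231/795*85 = -37927/159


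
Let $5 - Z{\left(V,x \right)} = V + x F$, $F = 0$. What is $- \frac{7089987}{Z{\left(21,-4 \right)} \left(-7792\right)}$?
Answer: $- \frac{7089987}{124672} \approx -56.869$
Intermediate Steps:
$Z{\left(V,x \right)} = 5 - V$ ($Z{\left(V,x \right)} = 5 - \left(V + x 0\right) = 5 - \left(V + 0\right) = 5 - V$)
$- \frac{7089987}{Z{\left(21,-4 \right)} \left(-7792\right)} = - \frac{7089987}{\left(5 - 21\right) \left(-7792\right)} = - \frac{7089987}{\left(-16\right) \left(-7792\right)} = - \frac{7089987}{124672}$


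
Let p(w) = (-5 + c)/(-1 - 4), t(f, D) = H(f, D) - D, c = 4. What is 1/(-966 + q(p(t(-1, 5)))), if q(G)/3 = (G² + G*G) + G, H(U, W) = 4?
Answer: -25/24129 ≈ -0.0010361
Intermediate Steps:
t(f, D) = 4 - D
p(w) = ⅕ (p(w) = (-5 + 4)/(-1 - 4) = -1/(-5) = -1*(-⅕) = ⅕)
q(G) = 3*G + 6*G² (q(G) = 3*((G² + G*G) + G) = 3*((G² + G²) + G) = 3*(2*G² + G) = 3*(G + 2*G²) = 3*G + 6*G²)
1/(-966 + q(p(t(-1, 5)))) = 1/(-966 + 3*(⅕)*(1 + 2*(⅕))) = 1/(-966 + 3*(⅕)*(1 + ⅖)) = 1/(-966 + 3*(⅕)*(7/5)) = 1/(-966 + 21/25) = 1/(-24129/25) = -25/24129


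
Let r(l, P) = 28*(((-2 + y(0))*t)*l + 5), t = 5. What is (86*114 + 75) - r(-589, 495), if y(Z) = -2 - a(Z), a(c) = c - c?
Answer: -320101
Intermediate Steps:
a(c) = 0
y(Z) = -2 (y(Z) = -2 - 1*0 = -2 + 0 = -2)
r(l, P) = 140 - 560*l (r(l, P) = 28*(((-2 - 2)*5)*l + 5) = 28*((-4*5)*l + 5) = 28*(-20*l + 5) = 28*(5 - 20*l) = 140 - 560*l)
(86*114 + 75) - r(-589, 495) = (86*114 + 75) - (140 - 560*(-589)) = (9804 + 75) - (140 + 329840) = 9879 - 1*329980 = 9879 - 329980 = -320101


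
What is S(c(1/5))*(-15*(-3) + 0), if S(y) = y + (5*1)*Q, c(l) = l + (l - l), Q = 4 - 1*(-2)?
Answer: 1359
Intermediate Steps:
Q = 6 (Q = 4 + 2 = 6)
c(l) = l (c(l) = l + 0 = l)
S(y) = 30 + y (S(y) = y + (5*1)*6 = y + 5*6 = y + 30 = 30 + y)
S(c(1/5))*(-15*(-3) + 0) = (30 + 1/5)*(-15*(-3) + 0) = (30 + ⅕)*(45 + 0) = (151/5)*45 = 1359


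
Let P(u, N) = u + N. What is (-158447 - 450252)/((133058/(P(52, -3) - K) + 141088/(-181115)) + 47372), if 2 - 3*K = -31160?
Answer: -97692393392165/7600719932382 ≈ -12.853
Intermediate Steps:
P(u, N) = N + u
K = 31162/3 (K = ⅔ - ⅓*(-31160) = ⅔ + 31160/3 = 31162/3 ≈ 10387.)
(-158447 - 450252)/((133058/(P(52, -3) - K) + 141088/(-181115)) + 47372) = (-158447 - 450252)/((133058/((-3 + 52) - 1*31162/3) + 141088/(-181115)) + 47372) = -608699/((133058/(49 - 31162/3) + 141088*(-1/181115)) + 47372) = -608699/((133058/(-31015/3) - 141088/181115) + 47372) = -608699/((133058*(-3/31015) - 141088/181115) + 47372) = -608699/((-399174/31015 - 141088/181115) + 47372) = -608699/(-15334448666/1123456345 + 47372) = -608699/53205039526674/1123456345 = -608699*1123456345/53205039526674 = -97692393392165/7600719932382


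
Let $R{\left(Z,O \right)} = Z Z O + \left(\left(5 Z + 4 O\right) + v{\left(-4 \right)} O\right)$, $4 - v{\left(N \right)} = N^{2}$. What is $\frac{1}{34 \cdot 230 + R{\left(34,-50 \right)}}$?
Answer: $- \frac{1}{49410} \approx -2.0239 \cdot 10^{-5}$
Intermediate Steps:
$v{\left(N \right)} = 4 - N^{2}$
$R{\left(Z,O \right)} = - 8 O + 5 Z + O Z^{2}$ ($R{\left(Z,O \right)} = Z Z O + \left(\left(5 Z + 4 O\right) + \left(4 - \left(-4\right)^{2}\right) O\right) = Z^{2} O + \left(\left(4 O + 5 Z\right) + \left(4 - 16\right) O\right) = O Z^{2} + \left(\left(4 O + 5 Z\right) + \left(4 - 16\right) O\right) = O Z^{2} - \left(- 5 Z + 8 O\right) = - 8 O + 5 Z + O Z^{2}$)
$\frac{1}{34 \cdot 230 + R{\left(34,-50 \right)}} = \frac{1}{34 \cdot 230 - \left(-570 + 57800\right)} = \frac{1}{7820 + \left(400 + 170 - 57800\right)} = \frac{1}{7820 - 57230} = \frac{1}{-49410} = - \frac{1}{49410}$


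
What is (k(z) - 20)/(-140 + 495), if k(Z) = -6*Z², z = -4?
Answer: -116/355 ≈ -0.32676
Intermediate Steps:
(k(z) - 20)/(-140 + 495) = (-6*(-4)² - 20)/(-140 + 495) = (-6*16 - 20)/355 = (-96 - 20)*(1/355) = -116*1/355 = -116/355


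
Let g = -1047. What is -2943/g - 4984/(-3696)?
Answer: 95807/23034 ≈ 4.1594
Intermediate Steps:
-2943/g - 4984/(-3696) = -2943/(-1047) - 4984/(-3696) = -2943*(-1/1047) - 4984*(-1/3696) = 981/349 + 89/66 = 95807/23034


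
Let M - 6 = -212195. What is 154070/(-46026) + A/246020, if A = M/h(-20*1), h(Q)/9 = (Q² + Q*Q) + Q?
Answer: -14783220113273/4416093442800 ≈ -3.3476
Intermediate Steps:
M = -212189 (M = 6 - 212195 = -212189)
h(Q) = 9*Q + 18*Q² (h(Q) = 9*((Q² + Q*Q) + Q) = 9*((Q² + Q²) + Q) = 9*(2*Q² + Q) = 9*(Q + 2*Q²) = 9*Q + 18*Q²)
A = -212189/7020 (A = -212189*(-1/(180*(1 + 2*(-20*1)))) = -212189*(-1/(180*(1 + 2*(-20)))) = -212189*(-1/(180*(1 - 40))) = -212189/(9*(-20)*(-39)) = -212189/7020 ≈ -30.226)
154070/(-46026) + A/246020 = 154070/(-46026) - 212189/7020/246020 = 154070*(-1/46026) - 212189/7020*1/246020 = -77035/23013 - 212189/1727060400 = -14783220113273/4416093442800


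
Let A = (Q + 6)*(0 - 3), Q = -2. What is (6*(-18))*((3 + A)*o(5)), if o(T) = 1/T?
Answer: 972/5 ≈ 194.40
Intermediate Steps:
A = -12 (A = (-2 + 6)*(0 - 3) = 4*(-3) = -12)
(6*(-18))*((3 + A)*o(5)) = (6*(-18))*((3 - 12)/5) = -(-972)/5 = -108*(-9/5) = 972/5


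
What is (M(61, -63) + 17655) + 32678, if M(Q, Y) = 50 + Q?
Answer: 50444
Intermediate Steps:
(M(61, -63) + 17655) + 32678 = ((50 + 61) + 17655) + 32678 = (111 + 17655) + 32678 = 17766 + 32678 = 50444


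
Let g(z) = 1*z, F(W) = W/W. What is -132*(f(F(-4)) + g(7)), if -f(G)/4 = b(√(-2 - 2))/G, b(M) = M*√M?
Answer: -1980 + 1056*I ≈ -1980.0 + 1056.0*I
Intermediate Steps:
F(W) = 1
b(M) = M^(3/2)
g(z) = z
f(G) = -4*(1 + I)³/G (f(G) = -4*(√(-2 - 2))^(3/2)/G = -4*(√(-4))^(3/2)/G = -4*(2*I)^(3/2)/G = -4*(1 + I)³/G)
-132*(f(F(-4)) + g(7)) = -132*(8*(1 - I)/1 + 7) = -132*(8*1*(1 - I) + 7) = -132*((8 - 8*I) + 7) = -132*(15 - 8*I) = -1980 + 1056*I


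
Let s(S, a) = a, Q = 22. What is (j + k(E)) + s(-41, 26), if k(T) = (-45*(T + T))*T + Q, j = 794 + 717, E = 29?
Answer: -74131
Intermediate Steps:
j = 1511
k(T) = 22 - 90*T**2 (k(T) = (-45*(T + T))*T + 22 = (-90*T)*T + 22 = -90*T**2 + 22 = 22 - 90*T**2)
(j + k(E)) + s(-41, 26) = (1511 + (22 - 90*29**2)) + 26 = (1511 + (22 - 90*841)) + 26 = (1511 + (22 - 75690)) + 26 = (1511 - 75668) + 26 = -74157 + 26 = -74131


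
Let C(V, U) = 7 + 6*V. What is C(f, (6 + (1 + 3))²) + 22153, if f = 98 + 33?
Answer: 22946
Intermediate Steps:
f = 131
C(f, (6 + (1 + 3))²) + 22153 = (7 + 6*131) + 22153 = (7 + 786) + 22153 = 793 + 22153 = 22946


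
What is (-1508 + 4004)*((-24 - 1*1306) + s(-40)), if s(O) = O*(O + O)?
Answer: 4667520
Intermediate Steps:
s(O) = 2*O² (s(O) = O*(2*O) = 2*O²)
(-1508 + 4004)*((-24 - 1*1306) + s(-40)) = (-1508 + 4004)*((-24 - 1*1306) + 2*(-40)²) = 2496*((-24 - 1306) + 2*1600) = 2496*(-1330 + 3200) = 2496*1870 = 4667520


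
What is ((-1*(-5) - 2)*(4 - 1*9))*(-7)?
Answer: 105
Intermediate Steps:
((-1*(-5) - 2)*(4 - 1*9))*(-7) = ((5 - 2)*(4 - 9))*(-7) = (3*(-5))*(-7) = -15*(-7) = 105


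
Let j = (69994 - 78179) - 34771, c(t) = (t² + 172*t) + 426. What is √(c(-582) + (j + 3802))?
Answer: 22*√413 ≈ 447.09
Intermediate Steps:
c(t) = 426 + t² + 172*t
j = -42956 (j = -8185 - 34771 = -42956)
√(c(-582) + (j + 3802)) = √((426 + (-582)² + 172*(-582)) + (-42956 + 3802)) = √((426 + 338724 - 100104) - 39154) = √(239046 - 39154) = √199892 = 22*√413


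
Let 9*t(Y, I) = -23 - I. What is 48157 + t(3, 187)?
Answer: 144401/3 ≈ 48134.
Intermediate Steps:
t(Y, I) = -23/9 - I/9 (t(Y, I) = (-23 - I)/9 = -23/9 - I/9)
48157 + t(3, 187) = 48157 + (-23/9 - ⅑*187) = 48157 + (-23/9 - 187/9) = 48157 - 70/3 = 144401/3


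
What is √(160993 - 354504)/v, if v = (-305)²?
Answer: I*√193511/93025 ≈ 0.0047288*I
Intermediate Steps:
v = 93025
√(160993 - 354504)/v = √(160993 - 354504)/93025 = √(-193511)*(1/93025) = (I*√193511)*(1/93025) = I*√193511/93025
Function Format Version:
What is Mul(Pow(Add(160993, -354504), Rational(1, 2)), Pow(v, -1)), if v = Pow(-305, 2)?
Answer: Mul(Rational(1, 93025), I, Pow(193511, Rational(1, 2))) ≈ Mul(0.0047288, I)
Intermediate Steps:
v = 93025
Mul(Pow(Add(160993, -354504), Rational(1, 2)), Pow(v, -1)) = Mul(Pow(Add(160993, -354504), Rational(1, 2)), Pow(93025, -1)) = Mul(Pow(-193511, Rational(1, 2)), Rational(1, 93025)) = Mul(Mul(I, Pow(193511, Rational(1, 2))), Rational(1, 93025)) = Mul(Rational(1, 93025), I, Pow(193511, Rational(1, 2)))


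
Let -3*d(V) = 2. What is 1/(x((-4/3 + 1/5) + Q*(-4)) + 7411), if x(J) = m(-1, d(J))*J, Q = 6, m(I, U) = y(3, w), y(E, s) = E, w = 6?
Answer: 5/36678 ≈ 0.00013632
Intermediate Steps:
d(V) = -⅔ (d(V) = -⅓*2 = -⅔)
m(I, U) = 3
x(J) = 3*J
1/(x((-4/3 + 1/5) + Q*(-4)) + 7411) = 1/(3*((-4/3 + 1/5) + 6*(-4)) + 7411) = 1/(3*((-4*⅓ + 1*(⅕)) - 24) + 7411) = 1/(3*((-4/3 + ⅕) - 24) + 7411) = 1/(3*(-17/15 - 24) + 7411) = 1/(3*(-377/15) + 7411) = 1/(-377/5 + 7411) = 1/(36678/5) = 5/36678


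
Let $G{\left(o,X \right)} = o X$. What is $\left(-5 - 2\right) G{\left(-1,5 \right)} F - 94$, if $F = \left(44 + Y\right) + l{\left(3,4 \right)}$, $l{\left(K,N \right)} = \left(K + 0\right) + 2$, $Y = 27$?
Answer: $2566$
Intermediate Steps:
$l{\left(K,N \right)} = 2 + K$ ($l{\left(K,N \right)} = K + 2 = 2 + K$)
$G{\left(o,X \right)} = X o$
$F = 76$ ($F = \left(44 + 27\right) + \left(2 + 3\right) = 71 + 5 = 76$)
$\left(-5 - 2\right) G{\left(-1,5 \right)} F - 94 = \left(-5 - 2\right) 5 \left(-1\right) 76 - 94 = \left(-7\right) \left(-5\right) 76 - 94 = 35 \cdot 76 - 94 = 2660 - 94 = 2566$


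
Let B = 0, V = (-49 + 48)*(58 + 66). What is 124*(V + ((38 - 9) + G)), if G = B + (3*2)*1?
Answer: -11036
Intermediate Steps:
V = -124 (V = -1*124 = -124)
G = 6 (G = 0 + (3*2)*1 = 0 + 6*1 = 0 + 6 = 6)
124*(V + ((38 - 9) + G)) = 124*(-124 + ((38 - 9) + 6)) = 124*(-124 + (29 + 6)) = 124*(-124 + 35) = 124*(-89) = -11036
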